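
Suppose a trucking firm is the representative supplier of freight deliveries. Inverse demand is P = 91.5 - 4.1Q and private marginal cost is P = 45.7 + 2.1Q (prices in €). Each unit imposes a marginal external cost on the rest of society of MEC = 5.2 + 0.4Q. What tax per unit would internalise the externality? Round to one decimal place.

Social marginal cost = private MC + MEC = 50.9 + 2.5Q.
Set SMC = demand: 50.9 + 2.5Q = 91.5 - 4.1Q → Q* = 6.1515.
The Pigouvian tax equals MEC at Q*: 5.2 + 0.4×6.1515 = 7.6606.

tax = €7.7 per unit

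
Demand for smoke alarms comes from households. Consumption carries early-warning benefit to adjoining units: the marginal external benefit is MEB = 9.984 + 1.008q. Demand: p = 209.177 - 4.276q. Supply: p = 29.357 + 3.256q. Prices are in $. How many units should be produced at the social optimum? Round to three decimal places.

q* = 29.093

Social marginal benefit = demand + MEB = 219.161 - 3.268q.
Set SMB = MC: 219.161 - 3.268q = 29.357 + 3.256q → q* = 29.0932.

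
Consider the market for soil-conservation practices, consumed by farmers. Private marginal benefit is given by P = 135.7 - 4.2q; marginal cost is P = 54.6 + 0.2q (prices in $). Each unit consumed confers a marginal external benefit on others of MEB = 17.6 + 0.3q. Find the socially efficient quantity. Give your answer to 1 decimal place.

Social marginal benefit = demand + MEB = 153.3 - 3.9q.
Set SMB = MC: 153.3 - 3.9q = 54.6 + 0.2q → q* = 24.0732.

q* = 24.1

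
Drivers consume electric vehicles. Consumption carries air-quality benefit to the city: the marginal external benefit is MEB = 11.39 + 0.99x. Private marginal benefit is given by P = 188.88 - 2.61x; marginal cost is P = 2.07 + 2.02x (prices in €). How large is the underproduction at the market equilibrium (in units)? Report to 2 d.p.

Market equilibrium (private): 2.07 + 2.02x = 188.88 - 2.61x → x_m = 40.3477.
Social marginal benefit = demand + MEB = 200.27 - 1.62x.
Set SMB = MC: 200.27 - 1.62x = 2.07 + 2.02x → x* = 54.4505.
Gap = |40.3477 − 54.4505| = 14.1028.

14.10 units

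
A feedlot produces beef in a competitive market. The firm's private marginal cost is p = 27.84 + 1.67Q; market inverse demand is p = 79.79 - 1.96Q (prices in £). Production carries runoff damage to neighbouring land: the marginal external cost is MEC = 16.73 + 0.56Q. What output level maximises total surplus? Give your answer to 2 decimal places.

Social marginal cost = private MC + MEC = 44.57 + 2.23Q.
Set SMC = demand: 44.57 + 2.23Q = 79.79 - 1.96Q → Q* = 8.4057.

Q* = 8.41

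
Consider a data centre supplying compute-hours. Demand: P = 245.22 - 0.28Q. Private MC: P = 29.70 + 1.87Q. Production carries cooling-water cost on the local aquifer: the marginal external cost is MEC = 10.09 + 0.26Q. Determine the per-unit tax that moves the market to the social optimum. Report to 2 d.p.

Social marginal cost = private MC + MEC = 39.79 + 2.13Q.
Set SMC = demand: 39.79 + 2.13Q = 245.22 - 0.28Q → Q* = 85.2407.
The Pigouvian tax equals MEC at Q*: 10.09 + 0.26×85.2407 = 32.2526.

tax = 32.25 per unit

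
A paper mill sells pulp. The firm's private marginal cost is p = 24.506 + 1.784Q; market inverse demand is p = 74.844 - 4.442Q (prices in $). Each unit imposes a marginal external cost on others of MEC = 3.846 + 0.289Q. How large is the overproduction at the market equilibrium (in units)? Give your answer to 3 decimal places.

0.949 units

Market equilibrium (private): 24.506 + 1.784Q = 74.844 - 4.442Q → Q_m = 8.0851.
Social marginal cost = private MC + MEC = 28.352 + 2.073Q.
Set SMC = demand: 28.352 + 2.073Q = 74.844 - 4.442Q → Q* = 7.1361.
Gap = |8.0851 − 7.1361| = 0.9490.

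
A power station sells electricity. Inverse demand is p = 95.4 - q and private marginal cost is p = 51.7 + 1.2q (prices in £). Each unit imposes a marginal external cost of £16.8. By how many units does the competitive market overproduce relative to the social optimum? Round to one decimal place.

7.6 units

Market equilibrium (private): 51.7 + 1.2q = 95.4 - q → q_m = 19.8636.
Social marginal cost = private MC + MEC = 68.5 + 1.2q.
Set SMC = demand: 68.5 + 1.2q = 95.4 - q → q* = 12.2273.
Gap = |19.8636 − 12.2273| = 7.6363.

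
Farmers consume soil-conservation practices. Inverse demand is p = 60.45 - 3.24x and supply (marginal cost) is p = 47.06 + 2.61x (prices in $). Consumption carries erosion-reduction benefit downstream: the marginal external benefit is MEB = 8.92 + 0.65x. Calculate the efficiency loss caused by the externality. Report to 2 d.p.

DWL = $10.42

Market equilibrium (private): 47.06 + 2.61x = 60.45 - 3.24x → x_m = 2.2889.
Social marginal benefit = demand + MEB = 69.37 - 2.59x.
Set SMB = MC: 69.37 - 2.59x = 47.06 + 2.61x → x* = 4.2904.
Between x* and x_m the wedge SMB − MC runs linearly from 0 to MEB(x_m), so the loss is a triangle.
DWL = ½ × 2.0015 × 10.4078 = 10.4156.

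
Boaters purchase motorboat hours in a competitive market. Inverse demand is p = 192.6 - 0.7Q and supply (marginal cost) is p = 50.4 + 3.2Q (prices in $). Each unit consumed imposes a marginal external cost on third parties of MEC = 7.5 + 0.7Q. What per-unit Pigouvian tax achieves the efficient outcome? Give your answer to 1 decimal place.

Social marginal benefit = demand − MEC = 185.1 - 1.4Q.
Set SMB = MC: 185.1 - 1.4Q = 50.4 + 3.2Q → Q* = 29.2826.
The Pigouvian tax equals MEC at Q*: 7.5 + 0.7×29.2826 = 27.9978.

tax = $28.0 per unit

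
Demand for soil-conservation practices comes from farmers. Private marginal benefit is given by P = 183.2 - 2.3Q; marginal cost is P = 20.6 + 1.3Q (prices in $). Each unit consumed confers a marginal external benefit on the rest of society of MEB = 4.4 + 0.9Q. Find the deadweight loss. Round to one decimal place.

DWL = $375.8

Market equilibrium (private): 20.6 + 1.3Q = 183.2 - 2.3Q → Q_m = 45.1667.
Social marginal benefit = demand + MEB = 187.6 - 1.4Q.
Set SMB = MC: 187.6 - 1.4Q = 20.6 + 1.3Q → Q* = 61.8519.
The welfare-loss triangle has base |Q_m − Q*| and height MEB(Q_m) (the vertical gap between SMB and MC is zero at Q* and MEB at Q_m).
DWL = ½ × 16.6852 × 45.0500 = 375.8341.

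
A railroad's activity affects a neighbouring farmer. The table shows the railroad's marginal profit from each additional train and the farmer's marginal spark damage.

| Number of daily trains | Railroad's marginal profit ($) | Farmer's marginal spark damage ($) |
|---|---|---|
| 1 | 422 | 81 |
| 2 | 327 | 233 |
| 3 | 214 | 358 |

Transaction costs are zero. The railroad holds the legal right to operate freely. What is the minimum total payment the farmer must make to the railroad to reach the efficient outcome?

$214

Left alone the railroad would choose level 3 (marginal profit stays positive).
Efficient level: k* = 2 (marginal profit ≥ marginal spark damage through 2).
The farmer must at least cover the railroad's forgone profit from cutting 3→2: 214 = 214.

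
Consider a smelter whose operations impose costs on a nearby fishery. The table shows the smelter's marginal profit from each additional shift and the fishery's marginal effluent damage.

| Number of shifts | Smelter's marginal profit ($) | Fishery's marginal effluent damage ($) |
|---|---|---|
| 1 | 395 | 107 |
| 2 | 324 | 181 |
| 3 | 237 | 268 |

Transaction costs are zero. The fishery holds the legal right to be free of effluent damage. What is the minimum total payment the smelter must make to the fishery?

$288

Efficient level: marginal profit ≥ marginal effluent damage through level 2, so k* = 2.
With the fishery holding the right, the smelter must at least compensate total damage at k*: 107 + 181 = 288.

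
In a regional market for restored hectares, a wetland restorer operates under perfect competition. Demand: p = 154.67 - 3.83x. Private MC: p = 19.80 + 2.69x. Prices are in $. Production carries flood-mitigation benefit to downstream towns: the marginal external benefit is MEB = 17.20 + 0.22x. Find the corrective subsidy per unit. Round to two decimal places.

Social marginal cost = private MC − MEB = 2.60 + 2.47x.
Set SMC = demand: 2.60 + 2.47x = 154.67 - 3.83x → x* = 24.1381.
The Pigouvian subsidy equals MEB at x*: 17.20 + 0.22×24.1381 = 22.5104.

subsidy = $22.51 per unit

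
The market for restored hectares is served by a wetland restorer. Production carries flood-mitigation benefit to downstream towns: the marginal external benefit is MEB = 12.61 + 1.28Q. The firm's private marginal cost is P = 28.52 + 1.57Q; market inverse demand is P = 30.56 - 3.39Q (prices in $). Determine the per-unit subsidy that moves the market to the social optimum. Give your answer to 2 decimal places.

Social marginal cost = private MC − MEB = 15.91 + 0.29Q.
Set SMC = demand: 15.91 + 0.29Q = 30.56 - 3.39Q → Q* = 3.9810.
The Pigouvian subsidy equals MEB at Q*: 12.61 + 1.28×3.9810 = 17.7057.

subsidy = $17.71 per unit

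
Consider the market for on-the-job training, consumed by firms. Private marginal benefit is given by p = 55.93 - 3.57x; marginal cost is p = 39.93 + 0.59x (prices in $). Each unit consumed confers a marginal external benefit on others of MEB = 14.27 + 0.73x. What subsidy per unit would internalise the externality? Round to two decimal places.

subsidy = $20.71 per unit

Social marginal benefit = demand + MEB = 70.20 - 2.84x.
Set SMB = MC: 70.20 - 2.84x = 39.93 + 0.59x → x* = 8.8251.
The Pigouvian subsidy equals MEB at x*: 14.27 + 0.73×8.8251 = 20.7123.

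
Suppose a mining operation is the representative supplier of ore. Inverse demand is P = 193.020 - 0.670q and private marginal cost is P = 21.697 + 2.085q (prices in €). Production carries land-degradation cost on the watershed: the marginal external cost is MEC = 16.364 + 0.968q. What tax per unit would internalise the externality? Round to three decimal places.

tax = €56.654 per unit

Social marginal cost = private MC + MEC = 38.061 + 3.053q.
Set SMC = demand: 38.061 + 3.053q = 193.020 - 0.670q → q* = 41.6221.
The Pigouvian tax equals MEC at q*: 16.364 + 0.968×41.6221 = 56.6542.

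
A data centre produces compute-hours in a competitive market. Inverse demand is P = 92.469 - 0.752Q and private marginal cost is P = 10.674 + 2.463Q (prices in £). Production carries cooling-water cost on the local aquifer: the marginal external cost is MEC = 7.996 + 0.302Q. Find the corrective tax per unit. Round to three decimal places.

tax = £14.333 per unit

Social marginal cost = private MC + MEC = 18.670 + 2.765Q.
Set SMC = demand: 18.670 + 2.765Q = 92.469 - 0.752Q → Q* = 20.9835.
The Pigouvian tax equals MEC at Q*: 7.996 + 0.302×20.9835 = 14.3330.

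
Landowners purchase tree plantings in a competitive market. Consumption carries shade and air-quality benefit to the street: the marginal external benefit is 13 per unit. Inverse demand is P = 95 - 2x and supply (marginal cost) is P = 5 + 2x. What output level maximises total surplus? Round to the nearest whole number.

Social marginal benefit = demand + MEB = 108 - 2x.
Set SMB = MC: 108 - 2x = 5 + 2x → x* = 25.7500.

x* = 26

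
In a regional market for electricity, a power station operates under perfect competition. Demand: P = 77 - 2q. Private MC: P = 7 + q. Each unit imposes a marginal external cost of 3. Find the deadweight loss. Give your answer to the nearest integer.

Market equilibrium (private): 7 + q = 77 - 2q → q_m = 23.3333.
Social marginal cost = private MC + MEC = 10 + q.
Set SMC = demand: 10 + q = 77 - 2q → q* = 22.3333.
The loss is the area between SMC and demand from q* to q_m; with linear curves that's a triangle of height MEC(q_m).
DWL = ½ × 1.0000 × 3.0000 = 1.5000.

DWL = 2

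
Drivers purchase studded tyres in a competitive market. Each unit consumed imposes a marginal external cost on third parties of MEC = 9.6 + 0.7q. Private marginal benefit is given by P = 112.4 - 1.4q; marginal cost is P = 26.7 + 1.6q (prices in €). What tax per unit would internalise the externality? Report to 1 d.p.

Social marginal benefit = demand − MEC = 102.8 - 2.1q.
Set SMB = MC: 102.8 - 2.1q = 26.7 + 1.6q → q* = 20.5676.
The Pigouvian tax equals MEC at q*: 9.6 + 0.7×20.5676 = 23.9973.

tax = €24.0 per unit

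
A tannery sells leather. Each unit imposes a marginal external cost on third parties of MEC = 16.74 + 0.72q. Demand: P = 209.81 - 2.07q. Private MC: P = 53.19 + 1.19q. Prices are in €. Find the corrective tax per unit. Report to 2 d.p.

Social marginal cost = private MC + MEC = 69.93 + 1.91q.
Set SMC = demand: 69.93 + 1.91q = 209.81 - 2.07q → q* = 35.1457.
The Pigouvian tax equals MEC at q*: 16.74 + 0.72×35.1457 = 42.0449.

tax = €42.04 per unit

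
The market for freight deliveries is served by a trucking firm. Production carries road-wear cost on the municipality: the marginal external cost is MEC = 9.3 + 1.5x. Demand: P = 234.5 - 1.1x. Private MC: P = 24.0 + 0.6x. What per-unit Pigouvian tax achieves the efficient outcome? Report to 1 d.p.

Social marginal cost = private MC + MEC = 33.3 + 2.1x.
Set SMC = demand: 33.3 + 2.1x = 234.5 - 1.1x → x* = 62.8750.
The Pigouvian tax equals MEC at x*: 9.3 + 1.5×62.8750 = 103.6125.

tax = 103.6 per unit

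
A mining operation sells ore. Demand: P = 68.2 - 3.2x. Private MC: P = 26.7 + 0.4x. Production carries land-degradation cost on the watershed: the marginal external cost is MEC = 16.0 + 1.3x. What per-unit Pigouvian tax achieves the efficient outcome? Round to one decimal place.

tax = 22.8 per unit

Social marginal cost = private MC + MEC = 42.7 + 1.7x.
Set SMC = demand: 42.7 + 1.7x = 68.2 - 3.2x → x* = 5.2041.
The Pigouvian tax equals MEC at x*: 16.0 + 1.3×5.2041 = 22.7653.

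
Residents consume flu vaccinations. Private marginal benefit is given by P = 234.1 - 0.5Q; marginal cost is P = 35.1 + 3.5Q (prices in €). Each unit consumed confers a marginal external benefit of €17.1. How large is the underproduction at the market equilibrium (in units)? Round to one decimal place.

4.3 units

Market equilibrium (private): 35.1 + 3.5Q = 234.1 - 0.5Q → Q_m = 49.7500.
Social marginal benefit = demand + MEB = 251.2 - 0.5Q.
Set SMB = MC: 251.2 - 0.5Q = 35.1 + 3.5Q → Q* = 54.0250.
Gap = |49.7500 − 54.0250| = 4.2750.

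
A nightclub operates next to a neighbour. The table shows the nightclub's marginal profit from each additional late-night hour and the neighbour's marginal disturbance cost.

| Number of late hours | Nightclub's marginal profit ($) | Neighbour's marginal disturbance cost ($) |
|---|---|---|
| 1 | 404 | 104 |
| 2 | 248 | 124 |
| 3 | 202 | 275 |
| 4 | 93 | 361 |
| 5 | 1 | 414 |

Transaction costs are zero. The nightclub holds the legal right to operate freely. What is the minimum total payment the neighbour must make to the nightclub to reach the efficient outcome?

$296

Left alone the nightclub would choose level 5 (marginal profit stays positive).
Efficient level: k* = 2 (marginal profit ≥ marginal disturbance cost through 2).
The neighbour must at least cover the nightclub's forgone profit from cutting 5→2: 202 + 93 + 1 = 296.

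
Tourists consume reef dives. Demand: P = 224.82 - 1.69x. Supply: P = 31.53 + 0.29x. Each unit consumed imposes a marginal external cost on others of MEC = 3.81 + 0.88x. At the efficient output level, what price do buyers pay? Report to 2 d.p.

P = 112.85

Social marginal benefit = demand − MEC = 221.01 - 2.57x.
Set SMB = MC: 221.01 - 2.57x = 31.53 + 0.29x → x* = 66.2517.
Consumer price on the demand curve at x*: 224.82 − 1.69×66.2517 = 112.8546.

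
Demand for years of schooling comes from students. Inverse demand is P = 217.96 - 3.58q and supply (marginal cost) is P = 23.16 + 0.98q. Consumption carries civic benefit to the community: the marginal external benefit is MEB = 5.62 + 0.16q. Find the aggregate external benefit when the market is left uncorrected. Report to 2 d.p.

386.08

Market equilibrium (private): 23.16 + 0.98q = 217.96 - 3.58q → q_m = 42.7193.
Total external benefit = ∫₀^{q_m} (5.62 + 0.16q) dq = 5.62×42.7193 + ½×0.16×42.7193² = 386.0776.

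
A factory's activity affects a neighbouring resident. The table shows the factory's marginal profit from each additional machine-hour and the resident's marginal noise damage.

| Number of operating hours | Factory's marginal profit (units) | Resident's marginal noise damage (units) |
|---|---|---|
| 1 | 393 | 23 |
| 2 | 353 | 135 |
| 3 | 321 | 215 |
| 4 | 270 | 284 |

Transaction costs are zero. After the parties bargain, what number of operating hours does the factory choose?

3

Bargaining reaches the level where marginal profit last exceeds marginal noise damage.
That holds through level 3 (321 ≥ 215) but not at 4 (270 < 284).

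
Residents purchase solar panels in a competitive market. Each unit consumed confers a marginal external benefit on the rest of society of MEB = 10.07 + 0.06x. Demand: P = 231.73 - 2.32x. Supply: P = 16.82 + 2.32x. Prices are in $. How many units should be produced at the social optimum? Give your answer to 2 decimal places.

x* = 49.12

Social marginal benefit = demand + MEB = 241.80 - 2.26x.
Set SMB = MC: 241.80 - 2.26x = 16.82 + 2.32x → x* = 49.1223.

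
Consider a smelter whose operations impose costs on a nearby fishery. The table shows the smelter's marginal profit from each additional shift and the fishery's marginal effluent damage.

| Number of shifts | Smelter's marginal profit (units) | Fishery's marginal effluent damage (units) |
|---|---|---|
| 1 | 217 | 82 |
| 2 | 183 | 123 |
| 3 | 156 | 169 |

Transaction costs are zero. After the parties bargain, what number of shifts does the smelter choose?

2

Bargaining reaches the level where marginal profit last exceeds marginal effluent damage.
That holds through level 2 (183 ≥ 123) but not at 3 (156 < 169).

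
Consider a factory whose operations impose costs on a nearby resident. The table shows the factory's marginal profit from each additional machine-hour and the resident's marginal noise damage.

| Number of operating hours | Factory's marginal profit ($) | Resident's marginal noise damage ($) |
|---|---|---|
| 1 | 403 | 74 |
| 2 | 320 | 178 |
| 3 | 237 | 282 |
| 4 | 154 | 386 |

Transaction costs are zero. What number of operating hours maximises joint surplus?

Bargaining reaches the level where marginal profit last exceeds marginal noise damage.
That holds through level 2 (320 ≥ 178) but not at 3 (237 < 282).

2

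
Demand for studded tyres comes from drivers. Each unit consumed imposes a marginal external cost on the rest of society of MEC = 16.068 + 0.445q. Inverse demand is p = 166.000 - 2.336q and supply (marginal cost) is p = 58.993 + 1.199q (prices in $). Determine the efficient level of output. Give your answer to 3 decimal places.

q* = 22.849

Social marginal benefit = demand − MEC = 149.932 - 2.781q.
Set SMB = MC: 149.932 - 2.781q = 58.993 + 1.199q → q* = 22.8490.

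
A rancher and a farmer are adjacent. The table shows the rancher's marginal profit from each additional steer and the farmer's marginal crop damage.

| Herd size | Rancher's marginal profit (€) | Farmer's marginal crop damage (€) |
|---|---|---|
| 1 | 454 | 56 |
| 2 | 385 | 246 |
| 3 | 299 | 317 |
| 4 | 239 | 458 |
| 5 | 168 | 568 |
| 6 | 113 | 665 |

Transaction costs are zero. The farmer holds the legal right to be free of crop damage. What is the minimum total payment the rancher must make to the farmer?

Efficient level: marginal profit ≥ marginal crop damage through level 2, so k* = 2.
With the farmer holding the right, the rancher must at least compensate total damage at k*: 56 + 246 = 302.

€302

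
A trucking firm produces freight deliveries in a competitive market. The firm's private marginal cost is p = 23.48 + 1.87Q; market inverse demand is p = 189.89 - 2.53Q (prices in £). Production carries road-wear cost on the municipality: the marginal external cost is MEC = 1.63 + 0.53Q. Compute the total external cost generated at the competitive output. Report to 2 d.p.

Market equilibrium (private): 23.48 + 1.87Q = 189.89 - 2.53Q → Q_m = 37.8205.
Total external cost = ∫₀^{Q_m} (1.63 + 0.53Q) dQ = 1.63×37.8205 + ½×0.53×37.8205² = 440.7008.

£440.70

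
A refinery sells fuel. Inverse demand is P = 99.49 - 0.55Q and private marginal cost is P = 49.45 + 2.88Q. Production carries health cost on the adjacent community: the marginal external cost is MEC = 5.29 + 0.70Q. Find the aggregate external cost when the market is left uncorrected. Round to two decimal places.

151.67

Market equilibrium (private): 49.45 + 2.88Q = 99.49 - 0.55Q → Q_m = 14.5889.
Total external cost = ∫₀^{Q_m} (5.29 + 0.70Q) dQ = 5.29×14.5889 + ½×0.70×14.5889² = 151.6679.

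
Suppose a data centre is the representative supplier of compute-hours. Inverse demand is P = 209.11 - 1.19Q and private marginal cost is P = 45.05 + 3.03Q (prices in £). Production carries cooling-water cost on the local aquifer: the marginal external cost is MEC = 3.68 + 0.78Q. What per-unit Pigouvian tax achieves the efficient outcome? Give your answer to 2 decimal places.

Social marginal cost = private MC + MEC = 48.73 + 3.81Q.
Set SMC = demand: 48.73 + 3.81Q = 209.11 - 1.19Q → Q* = 32.0760.
The Pigouvian tax equals MEC at Q*: 3.68 + 0.78×32.0760 = 28.6993.

tax = £28.70 per unit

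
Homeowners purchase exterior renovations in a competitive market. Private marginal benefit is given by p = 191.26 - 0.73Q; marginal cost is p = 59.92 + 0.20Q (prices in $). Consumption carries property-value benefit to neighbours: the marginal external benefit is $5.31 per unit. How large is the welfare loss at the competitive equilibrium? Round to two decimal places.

DWL = $15.16

Market equilibrium (private): 59.92 + 0.20Q = 191.26 - 0.73Q → Q_m = 141.2258.
Social marginal benefit = demand + MEB = 196.57 - 0.73Q.
Set SMB = MC: 196.57 - 0.73Q = 59.92 + 0.20Q → Q* = 146.9355.
The loss is the area between SMB and MC from Q* to Q_m; with linear curves that's a triangle of height MEB(Q_m).
DWL = ½ × 5.7097 × 5.3100 = 15.1593.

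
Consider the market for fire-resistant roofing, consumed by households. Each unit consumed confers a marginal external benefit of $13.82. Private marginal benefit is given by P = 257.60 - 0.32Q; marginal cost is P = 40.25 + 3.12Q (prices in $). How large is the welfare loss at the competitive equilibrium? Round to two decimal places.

Market equilibrium (private): 40.25 + 3.12Q = 257.60 - 0.32Q → Q_m = 63.1831.
Social marginal benefit = demand + MEB = 271.42 - 0.32Q.
Set SMB = MC: 271.42 - 0.32Q = 40.25 + 3.12Q → Q* = 67.2006.
The welfare-loss triangle has base |Q_m − Q*| and height MEB(Q_m) (the vertical gap between SMB and MC is zero at Q* and MEB at Q_m).
DWL = ½ × 4.0175 × 13.8200 = 27.7609.

DWL = $27.76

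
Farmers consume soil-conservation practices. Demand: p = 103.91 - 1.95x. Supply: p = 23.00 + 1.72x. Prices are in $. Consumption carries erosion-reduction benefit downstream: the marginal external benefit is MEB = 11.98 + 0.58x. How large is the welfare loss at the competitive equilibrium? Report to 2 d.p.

Market equilibrium (private): 23.00 + 1.72x = 103.91 - 1.95x → x_m = 22.0463.
Social marginal benefit = demand + MEB = 115.89 - 1.37x.
Set SMB = MC: 115.89 - 1.37x = 23.00 + 1.72x → x* = 30.0615.
The welfare-loss triangle has base |x_m − x*| and height MEB(x_m) (the vertical gap between SMB and MC is zero at x* and MEB at x_m).
DWL = ½ × 8.0152 × 24.7669 = 99.2558.

DWL = $99.26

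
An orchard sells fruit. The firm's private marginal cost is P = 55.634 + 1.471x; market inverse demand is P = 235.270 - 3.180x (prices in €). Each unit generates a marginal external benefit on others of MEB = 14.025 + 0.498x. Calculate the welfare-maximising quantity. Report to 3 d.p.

Social marginal cost = private MC − MEB = 41.609 + 0.973x.
Set SMC = demand: 41.609 + 0.973x = 235.270 - 3.180x → x* = 46.6316.

x* = 46.632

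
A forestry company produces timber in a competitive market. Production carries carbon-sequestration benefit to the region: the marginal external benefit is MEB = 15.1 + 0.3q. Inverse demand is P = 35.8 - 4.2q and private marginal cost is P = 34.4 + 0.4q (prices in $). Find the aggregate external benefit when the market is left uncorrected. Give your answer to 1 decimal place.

$4.6

Market equilibrium (private): 34.4 + 0.4q = 35.8 - 4.2q → q_m = 0.3043.
Total external benefit = ∫₀^{q_m} (15.1 + 0.3q) dq = 15.1×0.3043 + ½×0.3×0.3043² = 4.6088.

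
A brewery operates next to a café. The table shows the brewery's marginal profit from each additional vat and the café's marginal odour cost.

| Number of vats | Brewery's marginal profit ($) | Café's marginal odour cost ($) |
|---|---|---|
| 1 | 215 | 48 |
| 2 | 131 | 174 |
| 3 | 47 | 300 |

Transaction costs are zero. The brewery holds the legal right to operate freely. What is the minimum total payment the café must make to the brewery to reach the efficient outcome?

$178

Left alone the brewery would choose level 3 (marginal profit stays positive).
Efficient level: k* = 1 (marginal profit ≥ marginal odour cost through 1).
The café must at least cover the brewery's forgone profit from cutting 3→1: 131 + 47 = 178.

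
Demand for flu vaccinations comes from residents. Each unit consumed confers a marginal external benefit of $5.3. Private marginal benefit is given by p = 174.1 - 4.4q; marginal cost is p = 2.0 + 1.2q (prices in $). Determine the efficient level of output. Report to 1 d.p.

Social marginal benefit = demand + MEB = 179.4 - 4.4q.
Set SMB = MC: 179.4 - 4.4q = 2.0 + 1.2q → q* = 31.6786.

q* = 31.7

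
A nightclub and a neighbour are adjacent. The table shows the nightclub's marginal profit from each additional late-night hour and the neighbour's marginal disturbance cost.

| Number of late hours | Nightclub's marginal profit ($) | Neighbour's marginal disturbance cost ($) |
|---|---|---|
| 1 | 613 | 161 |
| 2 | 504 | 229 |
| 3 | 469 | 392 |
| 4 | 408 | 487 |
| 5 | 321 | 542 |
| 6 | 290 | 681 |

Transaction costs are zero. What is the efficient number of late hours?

3

Bargaining reaches the level where marginal profit last exceeds marginal disturbance cost.
That holds through level 3 (469 ≥ 392) but not at 4 (408 < 487).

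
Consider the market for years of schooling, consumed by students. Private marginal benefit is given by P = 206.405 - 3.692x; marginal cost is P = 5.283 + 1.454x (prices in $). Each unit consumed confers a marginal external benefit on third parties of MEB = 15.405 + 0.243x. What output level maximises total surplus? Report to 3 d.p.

Social marginal benefit = demand + MEB = 221.810 - 3.449x.
Set SMB = MC: 221.810 - 3.449x = 5.283 + 1.454x → x* = 44.1621.

x* = 44.162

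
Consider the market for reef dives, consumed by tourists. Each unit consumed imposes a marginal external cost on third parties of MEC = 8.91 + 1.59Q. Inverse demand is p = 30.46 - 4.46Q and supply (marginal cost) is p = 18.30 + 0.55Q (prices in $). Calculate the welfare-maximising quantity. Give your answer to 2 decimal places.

Social marginal benefit = demand − MEC = 21.55 - 6.05Q.
Set SMB = MC: 21.55 - 6.05Q = 18.30 + 0.55Q → Q* = 0.4924.

Q* = 0.49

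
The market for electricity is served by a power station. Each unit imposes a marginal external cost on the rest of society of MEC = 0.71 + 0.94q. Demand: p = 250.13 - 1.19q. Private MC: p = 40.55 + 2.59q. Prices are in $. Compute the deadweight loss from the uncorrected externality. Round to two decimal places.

Market equilibrium (private): 40.55 + 2.59q = 250.13 - 1.19q → q_m = 55.4444.
Social marginal cost = private MC + MEC = 41.26 + 3.53q.
Set SMC = demand: 41.26 + 3.53q = 250.13 - 1.19q → q* = 44.2521.
The welfare-loss triangle has base |q_m − q*| and height MEC(q_m) (the vertical gap between SMC and demand is zero at q* and MEC at q_m).
DWL = ½ × 11.1923 × 52.8278 = 295.6323.

DWL = $295.63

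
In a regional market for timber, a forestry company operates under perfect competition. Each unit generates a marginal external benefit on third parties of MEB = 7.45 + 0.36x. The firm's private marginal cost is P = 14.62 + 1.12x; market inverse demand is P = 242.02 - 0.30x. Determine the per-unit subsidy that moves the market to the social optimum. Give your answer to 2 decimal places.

subsidy = 87.21 per unit

Social marginal cost = private MC − MEB = 7.17 + 0.76x.
Set SMC = demand: 7.17 + 0.76x = 242.02 - 0.30x → x* = 221.5566.
The Pigouvian subsidy equals MEB at x*: 7.45 + 0.36×221.5566 = 87.2104.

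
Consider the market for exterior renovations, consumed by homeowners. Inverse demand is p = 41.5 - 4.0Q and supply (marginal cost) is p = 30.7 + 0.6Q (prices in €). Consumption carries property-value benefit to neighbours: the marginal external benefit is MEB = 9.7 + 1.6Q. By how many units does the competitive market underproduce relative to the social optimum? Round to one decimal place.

Market equilibrium (private): 30.7 + 0.6Q = 41.5 - 4.0Q → Q_m = 2.3478.
Social marginal benefit = demand + MEB = 51.2 - 2.4Q.
Set SMB = MC: 51.2 - 2.4Q = 30.7 + 0.6Q → Q* = 6.8333.
Gap = |2.3478 − 6.8333| = 4.4855.

4.5 units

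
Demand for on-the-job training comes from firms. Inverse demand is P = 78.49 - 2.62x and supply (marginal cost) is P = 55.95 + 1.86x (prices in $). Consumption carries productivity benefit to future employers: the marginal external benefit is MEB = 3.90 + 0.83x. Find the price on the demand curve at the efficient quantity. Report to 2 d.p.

P = $59.51

Social marginal benefit = demand + MEB = 82.39 - 1.79x.
Set SMB = MC: 82.39 - 1.79x = 55.95 + 1.86x → x* = 7.2438.
Consumer price on the demand curve at x*: 78.49 − 2.62×7.2438 = 59.5112.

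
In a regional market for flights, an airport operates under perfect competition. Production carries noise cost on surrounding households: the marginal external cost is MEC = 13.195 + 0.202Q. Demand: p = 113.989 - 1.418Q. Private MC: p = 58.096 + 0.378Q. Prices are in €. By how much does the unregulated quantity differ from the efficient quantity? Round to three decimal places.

Market equilibrium (private): 58.096 + 0.378Q = 113.989 - 1.418Q → Q_m = 31.1208.
Social marginal cost = private MC + MEC = 71.291 + 0.580Q.
Set SMC = demand: 71.291 + 0.580Q = 113.989 - 1.418Q → Q* = 21.3704.
Gap = |31.1208 − 21.3704| = 9.7504.

9.750 units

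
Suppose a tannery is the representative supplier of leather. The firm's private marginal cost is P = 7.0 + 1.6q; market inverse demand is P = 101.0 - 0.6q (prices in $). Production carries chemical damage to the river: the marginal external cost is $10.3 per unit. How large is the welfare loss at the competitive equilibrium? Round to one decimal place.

Market equilibrium (private): 7.0 + 1.6q = 101.0 - 0.6q → q_m = 42.7273.
Social marginal cost = private MC + MEC = 17.3 + 1.6q.
Set SMC = demand: 17.3 + 1.6q = 101.0 - 0.6q → q* = 38.0455.
The welfare-loss triangle has base |q_m − q*| and height MEC(q_m) (the vertical gap between SMC and demand is zero at q* and MEC at q_m).
DWL = ½ × 4.6818 × 10.3000 = 24.1113.

DWL = $24.1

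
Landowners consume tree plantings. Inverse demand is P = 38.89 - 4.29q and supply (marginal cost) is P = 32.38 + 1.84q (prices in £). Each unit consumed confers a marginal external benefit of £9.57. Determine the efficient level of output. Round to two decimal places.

Social marginal benefit = demand + MEB = 48.46 - 4.29q.
Set SMB = MC: 48.46 - 4.29q = 32.38 + 1.84q → q* = 2.6232.

q* = 2.62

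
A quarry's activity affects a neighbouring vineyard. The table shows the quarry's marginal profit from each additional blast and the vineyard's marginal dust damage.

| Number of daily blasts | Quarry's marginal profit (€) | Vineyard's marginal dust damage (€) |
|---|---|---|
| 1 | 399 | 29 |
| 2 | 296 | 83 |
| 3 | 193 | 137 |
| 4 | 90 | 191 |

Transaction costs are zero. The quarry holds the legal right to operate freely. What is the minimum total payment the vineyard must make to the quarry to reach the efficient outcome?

€90

Left alone the quarry would choose level 4 (marginal profit stays positive).
Efficient level: k* = 3 (marginal profit ≥ marginal dust damage through 3).
The vineyard must at least cover the quarry's forgone profit from cutting 4→3: 90 = 90.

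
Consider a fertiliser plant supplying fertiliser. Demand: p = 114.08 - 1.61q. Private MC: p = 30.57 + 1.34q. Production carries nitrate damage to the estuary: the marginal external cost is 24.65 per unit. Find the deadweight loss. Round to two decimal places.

Market equilibrium (private): 30.57 + 1.34q = 114.08 - 1.61q → q_m = 28.3085.
Social marginal cost = private MC + MEC = 55.22 + 1.34q.
Set SMC = demand: 55.22 + 1.34q = 114.08 - 1.61q → q* = 19.9525.
Height of the DWL triangle at q_m is SMC(q_m) − demand(q_m) = MEC(q_m) = 24.6500.
DWL = ½ × 8.3560 × 24.6500 = 102.9877.

DWL = 102.99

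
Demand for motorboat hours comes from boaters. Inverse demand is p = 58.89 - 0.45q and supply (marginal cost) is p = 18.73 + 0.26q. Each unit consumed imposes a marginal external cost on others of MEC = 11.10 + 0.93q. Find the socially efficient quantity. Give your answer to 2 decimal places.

Social marginal benefit = demand − MEC = 47.79 - 1.38q.
Set SMB = MC: 47.79 - 1.38q = 18.73 + 0.26q → q* = 17.7195.

q* = 17.72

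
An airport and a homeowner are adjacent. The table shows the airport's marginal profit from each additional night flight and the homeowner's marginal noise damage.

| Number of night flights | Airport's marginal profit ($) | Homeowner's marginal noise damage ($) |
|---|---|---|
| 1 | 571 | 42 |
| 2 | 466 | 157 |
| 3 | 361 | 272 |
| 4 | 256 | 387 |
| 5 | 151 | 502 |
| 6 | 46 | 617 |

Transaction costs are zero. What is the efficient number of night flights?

Bargaining reaches the level where marginal profit last exceeds marginal noise damage.
That holds through level 3 (361 ≥ 272) but not at 4 (256 < 387).

3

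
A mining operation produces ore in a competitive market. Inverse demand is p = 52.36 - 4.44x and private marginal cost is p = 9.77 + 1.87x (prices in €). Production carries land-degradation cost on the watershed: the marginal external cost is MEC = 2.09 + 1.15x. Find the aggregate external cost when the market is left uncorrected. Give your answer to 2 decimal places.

€40.30

Market equilibrium (private): 9.77 + 1.87x = 52.36 - 4.44x → x_m = 6.7496.
Total external cost = ∫₀^{x_m} (2.09 + 1.15x) dx = 2.09×6.7496 + ½×1.15×6.7496² = 40.3020.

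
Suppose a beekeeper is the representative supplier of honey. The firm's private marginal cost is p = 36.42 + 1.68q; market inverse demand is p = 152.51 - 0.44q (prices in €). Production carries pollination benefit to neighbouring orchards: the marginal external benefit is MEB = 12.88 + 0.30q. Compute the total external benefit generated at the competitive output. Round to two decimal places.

€1155.09

Market equilibrium (private): 36.42 + 1.68q = 152.51 - 0.44q → q_m = 54.7594.
Total external benefit = ∫₀^{q_m} (12.88 + 0.30q) dq = 12.88×54.7594 + ½×0.30×54.7594² = 1155.0899.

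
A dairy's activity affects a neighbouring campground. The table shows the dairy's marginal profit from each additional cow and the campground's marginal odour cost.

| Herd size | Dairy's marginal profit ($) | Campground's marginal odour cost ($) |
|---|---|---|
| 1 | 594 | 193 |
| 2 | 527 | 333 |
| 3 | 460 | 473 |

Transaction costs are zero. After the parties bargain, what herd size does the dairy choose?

2

Bargaining reaches the level where marginal profit last exceeds marginal odour cost.
That holds through level 2 (527 ≥ 333) but not at 3 (460 < 473).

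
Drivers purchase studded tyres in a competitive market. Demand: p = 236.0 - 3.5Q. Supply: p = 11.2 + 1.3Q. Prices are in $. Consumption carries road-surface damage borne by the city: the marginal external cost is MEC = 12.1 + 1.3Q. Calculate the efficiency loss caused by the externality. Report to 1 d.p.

DWL = $436.6

Market equilibrium (private): 11.2 + 1.3Q = 236.0 - 3.5Q → Q_m = 46.8333.
Social marginal benefit = demand − MEC = 223.9 - 4.8Q.
Set SMB = MC: 223.9 - 4.8Q = 11.2 + 1.3Q → Q* = 34.8689.
The welfare-loss triangle has base |Q_m − Q*| and height MEC(Q_m) (the vertical gap between SMB and MC is zero at Q* and MEC at Q_m).
DWL = ½ × 11.9644 × 72.9833 = 436.6007.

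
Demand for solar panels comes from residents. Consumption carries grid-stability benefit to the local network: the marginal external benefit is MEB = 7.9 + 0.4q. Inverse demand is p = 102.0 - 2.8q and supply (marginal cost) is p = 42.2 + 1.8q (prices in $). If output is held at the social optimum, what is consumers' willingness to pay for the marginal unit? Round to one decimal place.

Social marginal benefit = demand + MEB = 109.9 - 2.4q.
Set SMB = MC: 109.9 - 2.4q = 42.2 + 1.8q → q* = 16.1190.
Consumer price on the demand curve at q*: 102.0 − 2.8×16.1190 = 56.8668.

P = $56.9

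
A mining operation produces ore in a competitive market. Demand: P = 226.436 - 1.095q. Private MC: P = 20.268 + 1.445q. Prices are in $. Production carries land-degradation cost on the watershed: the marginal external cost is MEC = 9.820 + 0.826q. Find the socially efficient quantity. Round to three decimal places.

q* = 58.333

Social marginal cost = private MC + MEC = 30.088 + 2.271q.
Set SMC = demand: 30.088 + 2.271q = 226.436 - 1.095q → q* = 58.3327.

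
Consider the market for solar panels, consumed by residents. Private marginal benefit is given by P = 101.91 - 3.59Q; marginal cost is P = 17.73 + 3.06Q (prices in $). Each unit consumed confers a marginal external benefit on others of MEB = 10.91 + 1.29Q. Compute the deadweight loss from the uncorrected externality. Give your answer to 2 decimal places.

DWL = $69.22

Market equilibrium (private): 17.73 + 3.06Q = 101.91 - 3.59Q → Q_m = 12.6586.
Social marginal benefit = demand + MEB = 112.82 - 2.30Q.
Set SMB = MC: 112.82 - 2.30Q = 17.73 + 3.06Q → Q* = 17.7407.
The loss is the area between SMB and MC from Q* to Q_m; with linear curves that's a triangle of height MEB(Q_m).
DWL = ½ × 5.0821 × 27.2397 = 69.2174.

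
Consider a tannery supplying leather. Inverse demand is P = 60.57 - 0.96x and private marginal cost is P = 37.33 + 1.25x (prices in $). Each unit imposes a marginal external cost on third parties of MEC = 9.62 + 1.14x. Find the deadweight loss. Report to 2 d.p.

DWL = $69.69

Market equilibrium (private): 37.33 + 1.25x = 60.57 - 0.96x → x_m = 10.5158.
Social marginal cost = private MC + MEC = 46.95 + 2.39x.
Set SMC = demand: 46.95 + 2.39x = 60.57 - 0.96x → x* = 4.0657.
Height of the DWL triangle at x_m is SMC(x_m) − demand(x_m) = MEC(x_m) = 21.6081.
DWL = ½ × 6.4501 × 21.6081 = 69.6872.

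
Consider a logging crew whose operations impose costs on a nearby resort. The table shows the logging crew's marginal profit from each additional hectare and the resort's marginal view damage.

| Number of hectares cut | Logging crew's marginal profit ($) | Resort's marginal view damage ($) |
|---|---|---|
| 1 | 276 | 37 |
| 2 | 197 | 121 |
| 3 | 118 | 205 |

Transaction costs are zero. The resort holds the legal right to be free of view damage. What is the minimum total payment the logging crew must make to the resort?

$158

Efficient level: marginal profit ≥ marginal view damage through level 2, so k* = 2.
With the resort holding the right, the logging crew must at least compensate total damage at k*: 37 + 121 = 158.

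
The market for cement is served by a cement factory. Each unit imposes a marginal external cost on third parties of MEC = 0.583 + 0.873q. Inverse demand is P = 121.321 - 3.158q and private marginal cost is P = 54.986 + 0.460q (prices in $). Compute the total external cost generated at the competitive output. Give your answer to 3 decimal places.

Market equilibrium (private): 54.986 + 0.460q = 121.321 - 3.158q → q_m = 18.3347.
Total external cost = ∫₀^{q_m} (0.583 + 0.873q) dq = 0.583×18.3347 + ½×0.873×18.3347² = 157.4235.

$157.424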